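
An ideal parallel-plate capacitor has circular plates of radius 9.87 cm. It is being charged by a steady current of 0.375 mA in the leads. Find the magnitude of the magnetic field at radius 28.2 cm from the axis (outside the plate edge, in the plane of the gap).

2.66×10^-10 T

By continuity the displacement current in the gap matches the conduction current: I_d = 3.75×10^-4 A.
For r ≥ R the full I_d is enclosed: B = μ₀ I_d/(2πr) = (4π×10^-7)(3.75×10^-4)/(2π·0.282) = 2.66×10^-10 T.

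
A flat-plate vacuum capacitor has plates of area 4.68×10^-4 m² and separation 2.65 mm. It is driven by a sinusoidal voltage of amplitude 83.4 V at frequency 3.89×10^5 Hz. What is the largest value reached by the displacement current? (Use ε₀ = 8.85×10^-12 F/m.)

3.19×10^-4 A

The displacement current equals the conduction current C dV/dt, which peaks at C V₀ ω.
With C = ε₀A/d = (8.85×10^-12)(4.68×10^-4)/(2.65×10^-3) = 1.563×10^-12 F and ω = 2πf = 2.444×10^6 rad/s, I_d,max = (1.563×10^-12)(83.4)(2.444×10^6) = 3.19×10^-4 A.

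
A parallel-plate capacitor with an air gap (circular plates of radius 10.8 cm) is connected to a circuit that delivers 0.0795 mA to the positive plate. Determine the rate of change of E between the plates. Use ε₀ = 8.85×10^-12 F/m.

2.45×10^8 V/(m·s)

By continuity, I_d in the gap equals the 0.0795 mA flowing in the wire.
Since I_d = ε₀ A dE/dt, dE/dt = I_d/(ε₀A) = (7.95×10^-5)/((8.85×10^-12)(0.03664)) = 2.45×10^8 V/(m·s).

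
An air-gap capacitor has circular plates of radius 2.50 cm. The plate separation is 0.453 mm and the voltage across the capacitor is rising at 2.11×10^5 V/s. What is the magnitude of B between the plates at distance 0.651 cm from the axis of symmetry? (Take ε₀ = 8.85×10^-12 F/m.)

1.69×10^-11 T

I_d = C dV/dt with C = ε₀πR²/d = 3.835×10^-11 F, so I_d = (3.835×10^-11)(2.11×10^5) = 8.092×10^-6 A.
∮B·dl = μ₀ I_d,enc with I_d,enc = I_d r²/R² = 5.487×10^-7 A; so B = μ₀ I_d,enc/(2πr) = 1.69×10^-11 T.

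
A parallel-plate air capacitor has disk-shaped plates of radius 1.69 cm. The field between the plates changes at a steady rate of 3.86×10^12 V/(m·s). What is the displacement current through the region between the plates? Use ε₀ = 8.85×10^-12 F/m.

I_d = ε₀ A (dE/dt) = (8.85×10^-12)(8.973×10^-4 m²)(3.86×10^12) = 0.0307 A.

0.0307 A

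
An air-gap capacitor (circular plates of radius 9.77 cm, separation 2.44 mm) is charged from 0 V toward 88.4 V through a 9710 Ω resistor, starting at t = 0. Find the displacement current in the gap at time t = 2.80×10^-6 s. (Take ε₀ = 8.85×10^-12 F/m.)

6.42×10^-4 A

With C = ε₀A/d = (8.85×10^-12)(0.02999)/(2.44×10^-3) = 1.088×10^-10 F, the time constant is τ = RC = 1.056×10^-6 s, so t/τ = 2.652 and e^(−t/τ) = 0.07051.
I_d = I_cond = (V₀/R) e^(−t/τ) = (9.104×10^-3)(0.07051) = 6.42×10^-4 A.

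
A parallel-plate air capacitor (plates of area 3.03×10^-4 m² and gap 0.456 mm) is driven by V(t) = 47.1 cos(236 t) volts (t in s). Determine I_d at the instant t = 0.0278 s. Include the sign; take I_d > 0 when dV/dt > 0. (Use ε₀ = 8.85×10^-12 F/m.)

-1.79×10^-8 A

dE/dt = (V₀ω/d)·−sin(ωt) with ωt = 6.5608 rad: (47.1)(236)(-0.2741)/(4.56×10^-4) = -6.682×10^6 V/(m·s).
I_d = ε₀ A dE/dt = (8.85×10^-12)(3.03×10^-4)(-6.682×10^6) = -1.79×10^-8 A.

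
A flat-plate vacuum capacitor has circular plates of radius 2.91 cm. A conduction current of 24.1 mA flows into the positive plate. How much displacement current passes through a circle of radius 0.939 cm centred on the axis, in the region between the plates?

By continuity the displacement current in the gap matches the conduction current: I_d = 0.0241 A.
The field is uniform, so I_d,enc = I_d (r/R)² = (0.0241)(0.939/2.91)² = 2.51×10^-3 A.

2.51×10^-3 A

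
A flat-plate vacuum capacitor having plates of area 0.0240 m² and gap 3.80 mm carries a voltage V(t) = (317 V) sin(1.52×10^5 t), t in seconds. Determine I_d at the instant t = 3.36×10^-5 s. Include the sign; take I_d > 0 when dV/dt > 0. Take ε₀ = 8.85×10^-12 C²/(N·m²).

1.04×10^-3 A

dE/dt = (V₀ω/d)·cos(ωt) with ωt = 5.1072 rad: (317)(1.52×10^5)(0.3846)/(3.80×10^-3) = 4.877×10^9 V/(m·s).
I_d = ε₀ A dE/dt = (8.85×10^-12)(0.0240)(4.877×10^9) = 1.04×10^-3 A.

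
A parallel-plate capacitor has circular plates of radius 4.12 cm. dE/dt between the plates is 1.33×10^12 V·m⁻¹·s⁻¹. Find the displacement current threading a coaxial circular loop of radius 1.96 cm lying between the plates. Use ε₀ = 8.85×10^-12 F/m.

I_d = ε₀ dΦ_E/dt = ε₀ πR² (dE/dt) = (8.85×10^-12)(5.333×10^-3)(1.33×10^12) = 0.06277 A through the full plate area.
The field is uniform, so I_d,enc = I_d (r/R)² = (0.06277)(1.96/4.12)² = 0.0142 A.

0.0142 A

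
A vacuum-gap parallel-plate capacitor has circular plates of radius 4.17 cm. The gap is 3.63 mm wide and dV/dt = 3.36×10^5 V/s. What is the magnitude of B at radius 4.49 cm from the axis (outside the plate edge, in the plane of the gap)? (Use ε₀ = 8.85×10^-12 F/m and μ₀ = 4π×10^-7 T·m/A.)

I_d = C dV/dt with C = ε₀πR²/d = 1.332×10^-11 F, so I_d = (1.332×10^-11)(3.36×10^5) = 4.476×10^-6 A.
Outside the plates the loop encloses all of I_d, so B·2πr = μ₀ I_d and B = 1.99×10^-11 T.

1.99×10^-11 T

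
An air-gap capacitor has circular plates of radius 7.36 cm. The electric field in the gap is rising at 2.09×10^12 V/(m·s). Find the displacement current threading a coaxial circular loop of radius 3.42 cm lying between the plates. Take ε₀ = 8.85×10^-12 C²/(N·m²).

Total displacement current: I_d = ε₀(πR²)(dE/dt) = (8.85×10^-12)(0.01702)(2.09×10^12) = 0.3148 A.
The field is uniform, so I_d,enc = I_d (r/R)² = (0.3148)(3.42/7.36)² = 0.0680 A.

0.0680 A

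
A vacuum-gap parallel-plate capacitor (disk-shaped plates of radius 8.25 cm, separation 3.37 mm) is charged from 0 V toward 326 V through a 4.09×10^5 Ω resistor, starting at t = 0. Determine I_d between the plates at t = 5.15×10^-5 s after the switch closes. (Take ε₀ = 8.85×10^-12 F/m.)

8.47×10^-5 A

C = ε₀A/d = (8.85×10^-12)(0.02138)/(3.37×10^-3) = 5.615×10^-11 F, so τ = RC = 2.297×10^-5 s.
The conduction current is I(t) = (V₀/R) e^(−t/τ), and the displacement current between the plates equals it.
t/τ = 2.242; I_d = (326/4.09×10^5) · e^(−2.242) = (7.971×10^-4)(0.1062) = 8.47×10^-5 A.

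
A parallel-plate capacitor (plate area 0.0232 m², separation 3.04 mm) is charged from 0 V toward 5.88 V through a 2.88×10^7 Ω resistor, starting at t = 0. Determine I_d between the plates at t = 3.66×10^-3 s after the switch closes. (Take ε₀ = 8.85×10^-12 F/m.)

3.11×10^-8 A

With C = ε₀A/d = (8.85×10^-12)(0.0232)/(3.04×10^-3) = 6.754×10^-11 F, the time constant is τ = RC = 1.945×10^-3 s, so t/τ = 1.882 and e^(−t/τ) = 0.1523.
I_d = I_cond = (V₀/R) e^(−t/τ) = (2.042×10^-7)(0.1523) = 3.11×10^-8 A.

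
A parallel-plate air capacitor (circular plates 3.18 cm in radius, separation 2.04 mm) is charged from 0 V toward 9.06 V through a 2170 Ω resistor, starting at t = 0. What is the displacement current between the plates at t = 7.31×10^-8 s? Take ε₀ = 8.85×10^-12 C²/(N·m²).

3.62×10^-4 A

With C = ε₀A/d = (8.85×10^-12)(3.177×10^-3)/(2.04×10^-3) = 1.378×10^-11 F, the time constant is τ = RC = 2.990×10^-8 s, so t/τ = 2.445 and e^(−t/τ) = 0.08673.
I_d = I_cond = (V₀/R) e^(−t/τ) = (4.175×10^-3)(0.08673) = 3.62×10^-4 A.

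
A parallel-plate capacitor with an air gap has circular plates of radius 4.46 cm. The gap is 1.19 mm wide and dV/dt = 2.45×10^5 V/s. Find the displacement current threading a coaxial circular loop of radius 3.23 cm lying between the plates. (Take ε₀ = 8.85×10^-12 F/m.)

dE/dt = (dV/dt)/d = 2.059×10^8 V/(m·s); I_d = ε₀(πR²)(dE/dt) = (8.85×10^-12)(6.249×10^-3)(2.059×10^8) = 1.139×10^-5 A.
Through an area πr² the displacement current is I_d·(πr²/πR²) = I_d (r/R)² = 5.97×10^-6 A.

5.97×10^-6 A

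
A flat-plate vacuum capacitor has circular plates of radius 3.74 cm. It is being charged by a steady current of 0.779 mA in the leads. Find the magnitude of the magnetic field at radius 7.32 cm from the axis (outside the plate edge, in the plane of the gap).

2.13×10^-9 T

No conduction current crosses the gap, so I_d there equals the 7.79×10^-4 A in the leads.
Outside the plates the loop encloses all of I_d, so B·2πr = μ₀ I_d and B = 2.13×10^-9 T.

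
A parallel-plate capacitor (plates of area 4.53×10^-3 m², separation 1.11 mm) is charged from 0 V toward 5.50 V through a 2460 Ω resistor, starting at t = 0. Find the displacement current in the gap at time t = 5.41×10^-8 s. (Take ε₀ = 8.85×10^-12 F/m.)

With C = ε₀A/d = (8.85×10^-12)(4.53×10^-3)/(1.11×10^-3) = 3.612×10^-11 F, the time constant is τ = RC = 8.886×10^-8 s, so t/τ = 0.6088 and e^(−t/τ) = 0.5440.
I_d = I_cond = (V₀/R) e^(−t/τ) = (2.236×10^-3)(0.5440) = 1.22×10^-3 A.

1.22×10^-3 A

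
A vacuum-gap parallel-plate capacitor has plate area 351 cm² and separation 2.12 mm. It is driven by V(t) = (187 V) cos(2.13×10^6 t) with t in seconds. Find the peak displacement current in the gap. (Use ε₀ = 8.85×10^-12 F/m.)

0.0584 A

C = ε₀A/d = (8.85×10^-12)(0.0351)/(2.12×10^-3) = 1.465×10^-10 F; ω = 2.13×10^6 rad/s.
I_d = C dV/dt, so |I_d|_max = C V₀ ω = (1.465×10^-10)(187)(2.13×10^6) = 0.0584 A.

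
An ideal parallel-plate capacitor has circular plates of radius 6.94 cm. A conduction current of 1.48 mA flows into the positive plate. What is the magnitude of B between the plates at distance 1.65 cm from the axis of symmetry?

No conduction current crosses the gap, so I_d there equals the 1.48×10^-3 A in the leads.
∮B·dl = μ₀ I_d,enc with I_d,enc = I_d r²/R² = 8.366×10^-5 A; so B = μ₀ I_d,enc/(2πr) = 1.01×10^-9 T.

1.01×10^-9 T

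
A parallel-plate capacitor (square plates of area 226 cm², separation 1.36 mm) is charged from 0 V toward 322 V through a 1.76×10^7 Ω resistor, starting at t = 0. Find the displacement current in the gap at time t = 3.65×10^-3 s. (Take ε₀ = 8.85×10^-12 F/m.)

4.47×10^-6 A

C = ε₀A/d = (8.85×10^-12)(0.0226)/(1.36×10^-3) = 1.471×10^-10 F, so τ = RC = 2.589×10^-3 s.
The conduction current is I(t) = (V₀/R) e^(−t/τ), and the displacement current between the plates equals it.
t/τ = 1.410; I_d = (322/1.76×10^7) · e^(−1.410) = (1.830×10^-5)(0.2441) = 4.47×10^-6 A.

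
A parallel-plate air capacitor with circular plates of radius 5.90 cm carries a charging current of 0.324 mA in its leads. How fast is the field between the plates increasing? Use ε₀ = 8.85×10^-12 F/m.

3.35×10^9 V/(m·s)

By continuity, I_d in the gap equals the 0.324 mA flowing in the wire.
Since I_d = ε₀ A dE/dt, dE/dt = I_d/(ε₀A) = (3.24×10^-4)/((8.85×10^-12)(0.01094)) = 3.35×10^9 V/(m·s).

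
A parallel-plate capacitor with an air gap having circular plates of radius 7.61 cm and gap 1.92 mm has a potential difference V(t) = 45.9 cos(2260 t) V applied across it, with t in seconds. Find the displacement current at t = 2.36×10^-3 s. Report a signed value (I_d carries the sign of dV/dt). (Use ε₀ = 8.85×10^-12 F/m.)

7.07×10^-6 A

dV/dt = (45.9)(2260)·−sin(5.3336) = 8.435×10^4 V/s.
I_d = C dV/dt with C = ε₀A/d = (8.85×10^-12)(0.01819)/(1.92×10^-3) = 8.384×10^-11 F, so I_d = (8.384×10^-11)(8.435×10^4) = 7.07×10^-6 A.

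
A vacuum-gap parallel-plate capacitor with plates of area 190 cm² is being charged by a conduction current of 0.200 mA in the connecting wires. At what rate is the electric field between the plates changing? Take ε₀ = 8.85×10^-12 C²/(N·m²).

1.19×10^9 V/(m·s)

By continuity, I_d in the gap equals the 0.200 mA flowing in the wire.
Since I_d = ε₀ A dE/dt, dE/dt = I_d/(ε₀A) = (2.00×10^-4)/((8.85×10^-12)(0.0190)) = 1.19×10^9 V/(m·s).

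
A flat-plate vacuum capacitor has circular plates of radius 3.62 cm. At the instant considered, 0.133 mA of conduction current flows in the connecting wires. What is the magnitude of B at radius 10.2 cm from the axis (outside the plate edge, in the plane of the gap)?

2.61×10^-10 T

By continuity the displacement current in the gap matches the conduction current: I_d = 1.33×10^-4 A.
Outside the plates the loop encloses all of I_d, so B·2πr = μ₀ I_d and B = 2.61×10^-10 T.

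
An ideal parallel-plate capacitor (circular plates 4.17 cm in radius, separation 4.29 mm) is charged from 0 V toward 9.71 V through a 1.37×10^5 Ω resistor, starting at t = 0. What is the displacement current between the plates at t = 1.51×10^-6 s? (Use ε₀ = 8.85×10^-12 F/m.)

2.67×10^-5 A

C = ε₀A/d = (8.85×10^-12)(5.463×10^-3)/(4.29×10^-3) = 1.127×10^-11 F and τ = RC = 1.544×10^-6 s. I_d in the gap equals the RC charging current.
I_d(t) = (V₀/R) e^(−t/τ) = 7.088×10^-5 · e^(−0.9780) = 2.67×10^-5 A.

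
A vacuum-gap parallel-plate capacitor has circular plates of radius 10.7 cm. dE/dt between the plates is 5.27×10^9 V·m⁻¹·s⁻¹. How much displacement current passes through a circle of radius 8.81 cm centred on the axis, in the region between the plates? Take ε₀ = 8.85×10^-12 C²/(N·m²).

1.14×10^-3 A

I_d = ε₀ dΦ_E/dt = ε₀ πR² (dE/dt) = (8.85×10^-12)(0.03597)(5.27×10^9) = 1.678×10^-3 A through the full plate area.
Through an area πr² the displacement current is I_d·(πr²/πR²) = I_d (r/R)² = 1.14×10^-3 A.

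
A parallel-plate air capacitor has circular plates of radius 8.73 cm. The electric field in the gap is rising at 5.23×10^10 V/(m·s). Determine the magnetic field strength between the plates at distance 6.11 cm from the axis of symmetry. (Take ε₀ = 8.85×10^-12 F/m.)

I_d = ε₀ dΦ_E/dt = ε₀ πR² (dE/dt) = (8.85×10^-12)(0.02394)(5.23×10^10) = 0.01108 A through the full plate area.
For r < R the Ampère–Maxwell law gives B(2πr) = μ₀ I_d (r²/R²), so B = μ₀ I_d r/(2πR²) = (4π×10^-7)(0.01108)(0.0611)/(2π·0.0873²) = 1.78×10^-8 T.

1.78×10^-8 T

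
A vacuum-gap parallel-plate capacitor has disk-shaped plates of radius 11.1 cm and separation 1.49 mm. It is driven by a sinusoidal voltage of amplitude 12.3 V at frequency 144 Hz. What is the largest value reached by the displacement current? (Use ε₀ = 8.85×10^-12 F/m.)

(dE/dt)_max = V₀ω/d = 7.469×10^6 V/(m·s); ω = 2πf = 904.8 rad/s.
I_d,max = ε₀ A (dE/dt)_max = (8.85×10^-12)(0.03871)(7.469×10^6) = 2.56×10^-6 A.

2.56×10^-6 A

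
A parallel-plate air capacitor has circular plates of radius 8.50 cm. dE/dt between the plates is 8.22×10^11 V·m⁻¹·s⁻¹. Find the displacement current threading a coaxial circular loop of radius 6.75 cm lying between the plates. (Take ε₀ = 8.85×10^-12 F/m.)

0.104 A

I_d = ε₀ dΦ_E/dt = ε₀ πR² (dE/dt) = (8.85×10^-12)(0.02270)(8.22×10^11) = 0.1651 A through the full plate area.
Since J_d is uniform, the enclosed fraction is (r/R)² = 0.6306, giving I_d,enc = 0.104 A.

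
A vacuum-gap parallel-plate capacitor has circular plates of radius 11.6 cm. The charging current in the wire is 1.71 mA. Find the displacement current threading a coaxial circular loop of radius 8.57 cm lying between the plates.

Between the plates the displacement current equals the wire current: I_d = 1.71 mA = 1.71×10^-3 A.
Through an area πr² the displacement current is I_d·(πr²/πR²) = I_d (r/R)² = 9.33×10^-4 A.

9.33×10^-4 A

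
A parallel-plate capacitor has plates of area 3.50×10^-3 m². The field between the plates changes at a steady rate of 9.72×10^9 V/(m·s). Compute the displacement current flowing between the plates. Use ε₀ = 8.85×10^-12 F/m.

I_d = ε₀ A (dE/dt) = (8.85×10^-12)(3.50×10^-3 m²)(9.72×10^9) = 3.01×10^-4 A.

3.01×10^-4 A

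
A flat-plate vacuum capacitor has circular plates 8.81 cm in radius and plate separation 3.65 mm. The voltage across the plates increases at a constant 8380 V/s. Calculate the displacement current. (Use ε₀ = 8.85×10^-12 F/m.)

The displacement current equals the charging current C dV/dt. With C = ε₀A/d = (8.85×10^-12)(0.02438)/(3.65×10^-3) = 5.911×10^-11 F, I_d = (5.911×10^-11)(8380) = 4.95×10^-7 A.

4.95×10^-7 A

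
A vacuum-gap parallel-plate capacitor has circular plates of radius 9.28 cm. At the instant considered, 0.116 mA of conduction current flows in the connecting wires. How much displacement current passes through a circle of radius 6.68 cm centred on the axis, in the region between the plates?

By continuity the displacement current in the gap matches the conduction current: I_d = 1.16×10^-4 A.
Through an area πr² the displacement current is I_d·(πr²/πR²) = I_d (r/R)² = 6.01×10^-5 A.

6.01×10^-5 A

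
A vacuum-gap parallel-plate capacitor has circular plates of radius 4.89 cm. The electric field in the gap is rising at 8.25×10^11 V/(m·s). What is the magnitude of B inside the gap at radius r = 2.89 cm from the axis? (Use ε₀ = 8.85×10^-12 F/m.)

I_d = ε₀ dΦ_E/dt = ε₀ πR² (dE/dt) = (8.85×10^-12)(7.512×10^-3)(8.25×10^11) = 0.05485 A through the full plate area.
∮B·dl = μ₀ I_d,enc with I_d,enc = I_d r²/R² = 0.01916 A; so B = μ₀ I_d,enc/(2πr) = 1.33×10^-7 T.

1.33×10^-7 T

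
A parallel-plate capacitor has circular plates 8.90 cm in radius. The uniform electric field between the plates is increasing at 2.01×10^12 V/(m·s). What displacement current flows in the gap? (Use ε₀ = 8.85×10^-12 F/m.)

0.443 A

The displacement current is ε₀ times dΦ_E/dt = ε₀ A dE/dt = (8.85×10^-12)(0.02488)(2.01×10^12) = 0.443 A.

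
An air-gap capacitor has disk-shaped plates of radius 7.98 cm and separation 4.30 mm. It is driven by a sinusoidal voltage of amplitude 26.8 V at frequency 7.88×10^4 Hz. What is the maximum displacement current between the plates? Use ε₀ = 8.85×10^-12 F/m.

C = ε₀A/d = (8.85×10^-12)(0.02001)/(4.30×10^-3) = 4.118×10^-11 F; ω = 2πf = 4.951×10^5 rad/s.
I_d = C dV/dt, so |I_d|_max = C V₀ ω = (4.118×10^-11)(26.8)(4.951×10^5) = 5.46×10^-4 A.

5.46×10^-4 A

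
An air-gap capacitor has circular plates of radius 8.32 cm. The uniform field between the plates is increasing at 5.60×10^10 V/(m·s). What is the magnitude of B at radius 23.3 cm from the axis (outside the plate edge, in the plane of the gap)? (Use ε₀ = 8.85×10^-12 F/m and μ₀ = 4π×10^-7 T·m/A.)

Total displacement current: I_d = ε₀(πR²)(dE/dt) = (8.85×10^-12)(0.02175)(5.60×10^10) = 0.01078 A.
Outside the plates the loop encloses all of I_d, so B·2πr = μ₀ I_d and B = 9.25×10^-9 T.

9.25×10^-9 T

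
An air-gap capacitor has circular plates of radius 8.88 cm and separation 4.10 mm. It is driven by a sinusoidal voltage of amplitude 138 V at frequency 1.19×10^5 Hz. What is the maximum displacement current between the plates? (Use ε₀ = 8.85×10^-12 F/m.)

The displacement current equals the conduction current C dV/dt, which peaks at C V₀ ω.
With C = ε₀A/d = (8.85×10^-12)(0.02477)/(4.10×10^-3) = 5.347×10^-11 F and ω = 2πf = 7.477×10^5 rad/s, I_d,max = (5.347×10^-11)(138)(7.477×10^5) = 5.52×10^-3 A.

5.52×10^-3 A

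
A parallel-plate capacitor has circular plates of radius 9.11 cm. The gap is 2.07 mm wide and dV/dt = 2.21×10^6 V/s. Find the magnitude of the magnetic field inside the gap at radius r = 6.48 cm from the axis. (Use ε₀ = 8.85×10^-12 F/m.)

I_d = C dV/dt with C = ε₀πR²/d = 1.115×10^-10 F, so I_d = (1.115×10^-10)(2.21×10^6) = 2.464×10^-4 A.
∮B·dl = μ₀ I_d,enc with I_d,enc = I_d r²/R² = 1.247×10^-4 A; so B = μ₀ I_d,enc/(2πr) = 3.85×10^-10 T.

3.85×10^-10 T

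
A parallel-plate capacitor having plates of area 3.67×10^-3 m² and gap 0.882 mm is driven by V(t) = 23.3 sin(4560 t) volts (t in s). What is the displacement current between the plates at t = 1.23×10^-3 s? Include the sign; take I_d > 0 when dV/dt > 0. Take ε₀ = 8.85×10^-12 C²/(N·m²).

3.06×10^-6 A

dV/dt = (23.3)(4560)·cos(5.6088) = 8.299×10^4 V/s.
I_d = C dV/dt with C = ε₀A/d = (8.85×10^-12)(3.67×10^-3)/(8.82×10^-4) = 3.682×10^-11 F, so I_d = (3.682×10^-11)(8.299×10^4) = 3.06×10^-6 A.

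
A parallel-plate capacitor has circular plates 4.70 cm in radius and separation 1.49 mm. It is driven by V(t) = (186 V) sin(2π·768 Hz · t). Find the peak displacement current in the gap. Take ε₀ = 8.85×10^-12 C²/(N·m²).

C = ε₀A/d = (8.85×10^-12)(6.940×10^-3)/(1.49×10^-3) = 4.122×10^-11 F; ω = 2πf = 4825 rad/s.
I_d = C dV/dt, so |I_d|_max = C V₀ ω = (4.122×10^-11)(186)(4825) = 3.70×10^-5 A.

3.70×10^-5 A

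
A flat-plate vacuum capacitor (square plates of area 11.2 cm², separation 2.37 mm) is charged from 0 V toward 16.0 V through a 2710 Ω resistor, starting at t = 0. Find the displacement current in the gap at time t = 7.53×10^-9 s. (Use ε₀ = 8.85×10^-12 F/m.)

3.04×10^-3 A

C = ε₀A/d = (8.85×10^-12)(1.12×10^-3)/(2.37×10^-3) = 4.182×10^-12 F and τ = RC = 1.133×10^-8 s. I_d in the gap equals the RC charging current.
I_d(t) = (V₀/R) e^(−t/τ) = 5.904×10^-3 · e^(−0.6646) = 3.04×10^-3 A.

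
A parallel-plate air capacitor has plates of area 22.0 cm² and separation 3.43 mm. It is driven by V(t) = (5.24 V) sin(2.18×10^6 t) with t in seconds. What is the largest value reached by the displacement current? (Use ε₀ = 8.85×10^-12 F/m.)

The displacement current equals the conduction current C dV/dt, which peaks at C V₀ ω.
With C = ε₀A/d = (8.85×10^-12)(2.20×10^-3)/(3.43×10^-3) = 5.676×10^-12 F and ω = 2.18×10^6 rad/s, I_d,max = (5.676×10^-12)(5.24)(2.18×10^6) = 6.48×10^-5 A.

6.48×10^-5 A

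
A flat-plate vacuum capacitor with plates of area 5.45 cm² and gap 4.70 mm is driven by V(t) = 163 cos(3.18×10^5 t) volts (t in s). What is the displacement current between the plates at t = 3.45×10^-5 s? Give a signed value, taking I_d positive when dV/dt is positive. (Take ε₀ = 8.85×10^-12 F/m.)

5.32×10^-5 A

dE/dt = (V₀ω/d)·−sin(ωt) with ωt = 10.971 rad: (163)(3.18×10^5)(0.9997)/(4.70×10^-3) = 1.103×10^10 V/(m·s).
I_d = ε₀ A dE/dt = (8.85×10^-12)(5.45×10^-4)(1.103×10^10) = 5.32×10^-5 A.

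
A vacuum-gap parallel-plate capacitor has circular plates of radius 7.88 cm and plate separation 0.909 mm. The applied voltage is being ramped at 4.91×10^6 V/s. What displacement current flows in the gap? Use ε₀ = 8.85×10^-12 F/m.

E = V/d so dE/dt = (dV/dt)/d = 5.402×10^9 V/(m·s), and I_d = ε₀ A dE/dt = (8.85×10^-12)(0.01951)(5.402×10^9) = 9.33×10^-4 A.

9.33×10^-4 A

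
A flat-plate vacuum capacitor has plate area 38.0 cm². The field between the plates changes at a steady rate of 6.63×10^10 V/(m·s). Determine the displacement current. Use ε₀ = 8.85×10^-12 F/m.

2.23×10^-3 A

With a uniform field, Φ_E = EA, so I_d = ε₀ A dE/dt = 2.23×10^-3 A.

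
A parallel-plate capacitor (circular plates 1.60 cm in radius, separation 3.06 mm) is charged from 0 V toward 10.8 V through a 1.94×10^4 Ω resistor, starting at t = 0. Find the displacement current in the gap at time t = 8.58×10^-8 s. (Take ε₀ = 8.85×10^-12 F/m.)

With C = ε₀A/d = (8.85×10^-12)(8.042×10^-4)/(3.06×10^-3) = 2.326×10^-12 F, the time constant is τ = RC = 4.512×10^-8 s, so t/τ = 1.902 and e^(−t/τ) = 0.1493.
I_d = I_cond = (V₀/R) e^(−t/τ) = (5.567×10^-4)(0.1493) = 8.31×10^-5 A.

8.31×10^-5 A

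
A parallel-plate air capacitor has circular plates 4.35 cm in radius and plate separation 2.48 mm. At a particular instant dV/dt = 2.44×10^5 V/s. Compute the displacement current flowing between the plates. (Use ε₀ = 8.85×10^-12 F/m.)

5.18×10^-6 A

E = V/d so dE/dt = (dV/dt)/d = 9.839×10^7 V/(m·s), and I_d = ε₀ A dE/dt = (8.85×10^-12)(5.945×10^-3)(9.839×10^7) = 5.18×10^-6 A.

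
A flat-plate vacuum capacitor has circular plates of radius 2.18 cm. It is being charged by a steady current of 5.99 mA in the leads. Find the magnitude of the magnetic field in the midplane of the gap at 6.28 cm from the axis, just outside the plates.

1.91×10^-8 T

No conduction current crosses the gap, so I_d there equals the 5.99×10^-3 A in the leads.
For r ≥ R the full I_d is enclosed: B = μ₀ I_d/(2πr) = (4π×10^-7)(5.99×10^-3)/(2π·0.0628) = 1.91×10^-8 T.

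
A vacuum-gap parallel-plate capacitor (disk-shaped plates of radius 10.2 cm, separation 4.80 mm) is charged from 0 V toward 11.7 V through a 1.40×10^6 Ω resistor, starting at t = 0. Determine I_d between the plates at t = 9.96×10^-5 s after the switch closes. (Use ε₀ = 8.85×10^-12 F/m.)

2.57×10^-6 A

With C = ε₀A/d = (8.85×10^-12)(0.03269)/(4.80×10^-3) = 6.027×10^-11 F, the time constant is τ = RC = 8.438×10^-5 s, so t/τ = 1.180 and e^(−t/τ) = 0.3073.
I_d = I_cond = (V₀/R) e^(−t/τ) = (8.357×10^-6)(0.3073) = 2.57×10^-6 A.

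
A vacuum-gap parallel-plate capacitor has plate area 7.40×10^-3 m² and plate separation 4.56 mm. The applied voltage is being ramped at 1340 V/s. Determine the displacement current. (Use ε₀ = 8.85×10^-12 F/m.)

1.92×10^-8 A

E = V/d so dE/dt = (dV/dt)/d = 2.939×10^5 V/(m·s), and I_d = ε₀ A dE/dt = (8.85×10^-12)(7.40×10^-3)(2.939×10^5) = 1.92×10^-8 A.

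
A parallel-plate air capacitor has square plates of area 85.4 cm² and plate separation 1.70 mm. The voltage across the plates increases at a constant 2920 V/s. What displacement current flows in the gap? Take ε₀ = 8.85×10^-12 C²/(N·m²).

1.30×10^-7 A

C = ε₀A/d = (8.85×10^-12)(8.54×10^-3)/(1.70×10^-3) = 4.446×10^-11 F.
I_d = C dV/dt = (4.446×10^-11)(2920) = 1.30×10^-7 A.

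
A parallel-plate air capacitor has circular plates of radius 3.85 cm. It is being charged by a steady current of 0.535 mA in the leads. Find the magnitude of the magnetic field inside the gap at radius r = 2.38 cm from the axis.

1.72×10^-9 T

Between the plates the displacement current equals the wire current: I_d = 0.535 mA = 5.35×10^-4 A.
For r < R the Ampère–Maxwell law gives B(2πr) = μ₀ I_d (r²/R²), so B = μ₀ I_d r/(2πR²) = (4π×10^-7)(5.35×10^-4)(0.0238)/(2π·0.0385²) = 1.72×10^-9 T.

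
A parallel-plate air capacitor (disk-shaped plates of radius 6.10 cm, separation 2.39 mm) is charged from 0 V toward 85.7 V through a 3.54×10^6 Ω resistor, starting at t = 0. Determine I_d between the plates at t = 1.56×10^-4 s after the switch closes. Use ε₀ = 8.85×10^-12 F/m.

8.75×10^-6 A

With C = ε₀A/d = (8.85×10^-12)(0.01169)/(2.39×10^-3) = 4.329×10^-11 F, the time constant is τ = RC = 1.532×10^-4 s, so t/τ = 1.018 and e^(−t/τ) = 0.3613.
I_d = I_cond = (V₀/R) e^(−t/τ) = (2.421×10^-5)(0.3613) = 8.75×10^-6 A.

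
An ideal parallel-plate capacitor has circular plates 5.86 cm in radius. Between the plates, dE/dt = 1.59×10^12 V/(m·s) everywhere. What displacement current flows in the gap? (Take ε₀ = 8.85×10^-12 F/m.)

0.152 A

With a uniform field, Φ_E = EA, so I_d = ε₀ A dE/dt = 0.152 A.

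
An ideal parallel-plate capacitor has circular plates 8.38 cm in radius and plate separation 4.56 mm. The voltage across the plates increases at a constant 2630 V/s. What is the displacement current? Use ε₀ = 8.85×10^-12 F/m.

C = ε₀A/d = (8.85×10^-12)(0.02206)/(4.56×10^-3) = 4.281×10^-11 F.
I_d = C dV/dt = (4.281×10^-11)(2630) = 1.13×10^-7 A.

1.13×10^-7 A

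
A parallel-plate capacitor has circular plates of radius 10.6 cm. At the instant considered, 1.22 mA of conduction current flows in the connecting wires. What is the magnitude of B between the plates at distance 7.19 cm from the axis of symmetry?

1.56×10^-9 T

No conduction current crosses the gap, so I_d there equals the 1.22×10^-3 A in the leads.
For r < R the Ampère–Maxwell law gives B(2πr) = μ₀ I_d (r²/R²), so B = μ₀ I_d r/(2πR²) = (4π×10^-7)(1.22×10^-3)(0.0719)/(2π·0.106²) = 1.56×10^-9 T.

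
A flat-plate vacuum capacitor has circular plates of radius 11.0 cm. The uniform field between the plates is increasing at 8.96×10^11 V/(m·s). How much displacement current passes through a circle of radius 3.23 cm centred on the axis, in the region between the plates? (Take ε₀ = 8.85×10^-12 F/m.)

0.0260 A

I_d = ε₀ dΦ_E/dt = ε₀ πR² (dE/dt) = (8.85×10^-12)(0.03801)(8.96×10^11) = 0.3014 A through the full plate area.
Through an area πr² the displacement current is I_d·(πr²/πR²) = I_d (r/R)² = 0.0260 A.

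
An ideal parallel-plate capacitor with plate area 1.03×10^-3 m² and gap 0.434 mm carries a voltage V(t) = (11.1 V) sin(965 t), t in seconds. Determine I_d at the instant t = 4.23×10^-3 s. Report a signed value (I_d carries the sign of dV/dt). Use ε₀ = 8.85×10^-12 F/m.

-1.33×10^-7 A

dV/dt = (11.1)(965)·cos(4.08195) = -6314 V/s.
I_d = C dV/dt with C = ε₀A/d = (8.85×10^-12)(1.03×10^-3)/(4.34×10^-4) = 2.100×10^-11 F, so I_d = (2.100×10^-11)(-6314) = -1.33×10^-7 A.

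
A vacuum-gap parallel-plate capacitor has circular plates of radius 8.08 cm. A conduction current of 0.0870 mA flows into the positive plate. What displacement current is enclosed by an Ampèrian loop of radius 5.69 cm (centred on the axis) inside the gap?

Between the plates the displacement current equals the wire current: I_d = 0.0870 mA = 8.70×10^-5 A.
Through an area πr² the displacement current is I_d·(πr²/πR²) = I_d (r/R)² = 4.31×10^-5 A.

4.31×10^-5 A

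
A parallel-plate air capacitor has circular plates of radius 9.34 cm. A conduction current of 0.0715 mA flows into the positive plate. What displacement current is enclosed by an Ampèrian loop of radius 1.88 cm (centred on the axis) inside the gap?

2.90×10^-6 A

No conduction current crosses the gap, so I_d there equals the 7.15×10^-5 A in the leads.
Through an area πr² the displacement current is I_d·(πr²/πR²) = I_d (r/R)² = 2.90×10^-6 A.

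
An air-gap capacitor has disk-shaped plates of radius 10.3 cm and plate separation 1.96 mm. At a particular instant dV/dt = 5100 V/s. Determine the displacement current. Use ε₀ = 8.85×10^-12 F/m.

7.68×10^-7 A

C = ε₀A/d = (8.85×10^-12)(0.03333)/(1.96×10^-3) = 1.505×10^-10 F.
I_d = C dV/dt = (1.505×10^-10)(5100) = 7.68×10^-7 A.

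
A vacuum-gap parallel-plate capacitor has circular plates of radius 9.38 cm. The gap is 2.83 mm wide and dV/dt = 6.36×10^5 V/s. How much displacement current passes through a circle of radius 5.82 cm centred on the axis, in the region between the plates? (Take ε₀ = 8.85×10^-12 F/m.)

With E = V/d, dE/dt = 2.247×10^8 V/(m·s) and πR² = 0.02764 m², giving I_d = ε₀ πR² dE/dt = 5.496×10^-5 A.
Since J_d is uniform, the enclosed fraction is (r/R)² = 0.3850, giving I_d,enc = 2.12×10^-5 A.

2.12×10^-5 A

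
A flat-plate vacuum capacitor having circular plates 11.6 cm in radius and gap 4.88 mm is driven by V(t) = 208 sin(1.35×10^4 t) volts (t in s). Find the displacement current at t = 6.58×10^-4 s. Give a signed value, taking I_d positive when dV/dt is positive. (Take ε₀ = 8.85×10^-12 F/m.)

-1.84×10^-4 A

dV/dt = (208)(1.35×10^4)·cos(8.883) = -2.406×10^6 V/s.
I_d = C dV/dt with C = ε₀A/d = (8.85×10^-12)(0.04227)/(4.88×10^-3) = 7.666×10^-11 F, so I_d = (7.666×10^-11)(-2.406×10^6) = -1.84×10^-4 A.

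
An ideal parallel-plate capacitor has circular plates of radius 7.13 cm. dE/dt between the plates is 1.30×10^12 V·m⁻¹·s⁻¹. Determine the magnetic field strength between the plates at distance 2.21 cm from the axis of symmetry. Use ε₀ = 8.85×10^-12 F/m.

1.60×10^-7 T

Through the whole plate area (πR² = 0.01597 m²), I_d = ε₀ πR² dE/dt = 0.1837 A.
∮B·dl = μ₀ I_d,enc with I_d,enc = I_d r²/R² = 0.01765 A; so B = μ₀ I_d,enc/(2πr) = 1.60×10^-7 T.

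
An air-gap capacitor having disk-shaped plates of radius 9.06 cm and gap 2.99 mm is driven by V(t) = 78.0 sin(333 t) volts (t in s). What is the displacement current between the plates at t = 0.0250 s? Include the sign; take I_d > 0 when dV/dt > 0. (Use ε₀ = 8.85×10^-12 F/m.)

C = ε₀A/d = (8.85×10^-12)(0.02579)/(2.99×10^-3) = 7.633×10^-11 F. dV/dt = V₀ω·cos(ωt); at ωt = 8.325 rad this factor is -0.4538.
I_d = C dV/dt = (7.633×10^-11)(78.0)(333)(-0.4538) = -9.00×10^-7 A.

-9.00×10^-7 A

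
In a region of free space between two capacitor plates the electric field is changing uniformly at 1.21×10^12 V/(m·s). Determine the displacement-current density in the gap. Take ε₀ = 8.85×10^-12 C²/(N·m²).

10.7 A/m²

J_d = ε₀ ∂E/∂t, so J_d = 10.7 A/m².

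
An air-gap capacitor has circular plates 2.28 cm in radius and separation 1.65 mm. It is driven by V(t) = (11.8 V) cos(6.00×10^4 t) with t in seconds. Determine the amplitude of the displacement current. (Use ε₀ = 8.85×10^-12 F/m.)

C = ε₀A/d = (8.85×10^-12)(1.633×10^-3)/(1.65×10^-3) = 8.759×10^-12 F; ω = 6.00×10^4 rad/s.
I_d = C dV/dt, so |I_d|_max = C V₀ ω = (8.759×10^-12)(11.8)(6.00×10^4) = 6.20×10^-6 A.

6.20×10^-6 A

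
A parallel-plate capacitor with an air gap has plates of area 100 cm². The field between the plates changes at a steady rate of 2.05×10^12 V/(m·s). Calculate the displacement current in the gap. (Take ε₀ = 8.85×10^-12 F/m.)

With a uniform field, Φ_E = EA, so I_d = ε₀ A dE/dt = 0.181 A.

0.181 A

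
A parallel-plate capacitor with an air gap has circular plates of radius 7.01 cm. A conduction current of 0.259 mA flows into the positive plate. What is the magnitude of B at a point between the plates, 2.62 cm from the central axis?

2.76×10^-10 T

Between the plates the displacement current equals the wire current: I_d = 0.259 mA = 2.59×10^-4 A.
∮B·dl = μ₀ I_d,enc with I_d,enc = I_d r²/R² = 3.618×10^-5 A; so B = μ₀ I_d,enc/(2πr) = 2.76×10^-10 T.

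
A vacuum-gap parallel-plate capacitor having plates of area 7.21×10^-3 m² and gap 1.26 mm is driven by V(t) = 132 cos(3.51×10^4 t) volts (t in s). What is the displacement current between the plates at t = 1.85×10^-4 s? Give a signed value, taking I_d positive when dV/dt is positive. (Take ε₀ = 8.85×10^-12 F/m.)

C = ε₀A/d = (8.85×10^-12)(7.21×10^-3)/(1.26×10^-3) = 5.064×10^-11 F. dV/dt = V₀ω·−sin(ωt); at ωt = 6.4935 rad this factor is -0.2088.
I_d = C dV/dt = (5.064×10^-11)(132)(3.51×10^4)(-0.2088) = -4.90×10^-5 A.

-4.90×10^-5 A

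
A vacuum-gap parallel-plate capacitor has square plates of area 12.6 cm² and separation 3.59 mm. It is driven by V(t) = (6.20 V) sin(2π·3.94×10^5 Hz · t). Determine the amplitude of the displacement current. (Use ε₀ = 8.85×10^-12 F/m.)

4.77×10^-5 A

The displacement current equals the conduction current C dV/dt, which peaks at C V₀ ω.
With C = ε₀A/d = (8.85×10^-12)(1.26×10^-3)/(3.59×10^-3) = 3.106×10^-12 F and ω = 2πf = 2.476×10^6 rad/s, I_d,max = (3.106×10^-12)(6.20)(2.476×10^6) = 4.77×10^-5 A.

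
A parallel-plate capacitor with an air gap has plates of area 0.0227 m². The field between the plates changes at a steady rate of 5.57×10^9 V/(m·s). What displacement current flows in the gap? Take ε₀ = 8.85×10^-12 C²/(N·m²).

The displacement current is ε₀ times dΦ_E/dt = ε₀ A dE/dt = (8.85×10^-12)(0.0227)(5.57×10^9) = 1.12×10^-3 A.

1.12×10^-3 A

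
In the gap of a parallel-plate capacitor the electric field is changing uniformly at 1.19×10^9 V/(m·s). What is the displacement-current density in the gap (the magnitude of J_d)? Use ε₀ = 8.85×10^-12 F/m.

The displacement-current density is ε₀ ∂E/∂t = (8.85×10^-12)(1.19×10^9) = 0.0105 A/m².

0.0105 A/m²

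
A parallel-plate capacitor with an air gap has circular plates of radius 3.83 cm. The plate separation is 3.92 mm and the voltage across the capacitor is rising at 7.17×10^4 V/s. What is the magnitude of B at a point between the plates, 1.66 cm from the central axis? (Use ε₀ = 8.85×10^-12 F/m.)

1.69×10^-12 T

With E = V/d, dE/dt = 1.829×10^7 V/(m·s) and πR² = 4.608×10^-3 m², giving I_d = ε₀ πR² dE/dt = 7.459×10^-7 A.
For r < R the Ampère–Maxwell law gives B(2πr) = μ₀ I_d (r²/R²), so B = μ₀ I_d r/(2πR²) = (4π×10^-7)(7.459×10^-7)(0.0166)/(2π·0.0383²) = 1.69×10^-12 T.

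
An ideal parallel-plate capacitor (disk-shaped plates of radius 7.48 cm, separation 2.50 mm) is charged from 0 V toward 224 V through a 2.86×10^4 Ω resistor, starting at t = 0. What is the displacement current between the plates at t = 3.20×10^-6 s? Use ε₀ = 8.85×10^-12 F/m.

1.30×10^-3 A

With C = ε₀A/d = (8.85×10^-12)(0.01758)/(2.50×10^-3) = 6.223×10^-11 F, the time constant is τ = RC = 1.780×10^-6 s, so t/τ = 1.798 and e^(−t/τ) = 0.1656.
I_d = I_cond = (V₀/R) e^(−t/τ) = (7.832×10^-3)(0.1656) = 1.30×10^-3 A.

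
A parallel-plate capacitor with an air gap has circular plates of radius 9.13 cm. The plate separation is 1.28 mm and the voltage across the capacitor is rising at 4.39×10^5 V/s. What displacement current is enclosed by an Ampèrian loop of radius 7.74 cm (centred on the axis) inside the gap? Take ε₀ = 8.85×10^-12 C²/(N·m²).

5.71×10^-5 A

dE/dt = (dV/dt)/d = 3.430×10^8 V/(m·s); I_d = ε₀(πR²)(dE/dt) = (8.85×10^-12)(0.02619)(3.430×10^8) = 7.950×10^-5 A.
Through an area πr² the displacement current is I_d·(πr²/πR²) = I_d (r/R)² = 5.71×10^-5 A.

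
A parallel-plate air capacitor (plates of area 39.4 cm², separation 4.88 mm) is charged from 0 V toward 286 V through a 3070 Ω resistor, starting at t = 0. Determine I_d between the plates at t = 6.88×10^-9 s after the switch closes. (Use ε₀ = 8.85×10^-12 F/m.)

0.0681 A

C = ε₀A/d = (8.85×10^-12)(3.94×10^-3)/(4.88×10^-3) = 7.145×10^-12 F and τ = RC = 2.194×10^-8 s. I_d in the gap equals the RC charging current.
I_d(t) = (V₀/R) e^(−t/τ) = 0.09316 · e^(−0.3136) = 0.0681 A.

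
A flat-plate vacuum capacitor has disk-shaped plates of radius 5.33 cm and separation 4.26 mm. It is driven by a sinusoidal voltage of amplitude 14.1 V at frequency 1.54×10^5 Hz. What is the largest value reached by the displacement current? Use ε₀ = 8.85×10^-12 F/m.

C = ε₀A/d = (8.85×10^-12)(8.925×10^-3)/(4.26×10^-3) = 1.854×10^-11 F; ω = 2πf = 9.676×10^5 rad/s.
I_d = C dV/dt, so |I_d|_max = C V₀ ω = (1.854×10^-11)(14.1)(9.676×10^5) = 2.53×10^-4 A.

2.53×10^-4 A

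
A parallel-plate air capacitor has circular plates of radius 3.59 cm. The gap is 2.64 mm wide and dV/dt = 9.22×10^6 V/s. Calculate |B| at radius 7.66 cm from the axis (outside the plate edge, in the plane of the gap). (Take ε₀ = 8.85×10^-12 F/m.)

3.27×10^-10 T

With E = V/d, dE/dt = 3.492×10^9 V/(m·s) and πR² = 4.049×10^-3 m², giving I_d = ε₀ πR² dE/dt = 1.251×10^-4 A.
For r ≥ R the full I_d is enclosed: B = μ₀ I_d/(2πr) = (4π×10^-7)(1.251×10^-4)/(2π·0.0766) = 3.27×10^-10 T.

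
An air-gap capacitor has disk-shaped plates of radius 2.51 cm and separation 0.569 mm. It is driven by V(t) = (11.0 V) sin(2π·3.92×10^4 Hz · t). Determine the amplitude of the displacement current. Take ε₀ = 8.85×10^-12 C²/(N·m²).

C = ε₀A/d = (8.85×10^-12)(1.979×10^-3)/(5.69×10^-4) = 3.078×10^-11 F; ω = 2πf = 2.463×10^5 rad/s.
I_d = C dV/dt, so |I_d|_max = C V₀ ω = (3.078×10^-11)(11.0)(2.463×10^5) = 8.34×10^-5 A.

8.34×10^-5 A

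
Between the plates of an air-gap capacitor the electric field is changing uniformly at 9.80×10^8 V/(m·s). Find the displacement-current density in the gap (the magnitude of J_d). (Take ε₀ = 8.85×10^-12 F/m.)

8.67×10^-3 A/m²

The displacement-current density is ε₀ ∂E/∂t = (8.85×10^-12)(9.80×10^8) = 8.67×10^-3 A/m².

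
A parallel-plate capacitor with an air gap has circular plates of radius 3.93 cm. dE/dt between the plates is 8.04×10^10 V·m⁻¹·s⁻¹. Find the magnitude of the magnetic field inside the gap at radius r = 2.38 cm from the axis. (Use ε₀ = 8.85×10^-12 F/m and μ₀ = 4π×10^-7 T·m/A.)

1.06×10^-8 T

Through the whole plate area (πR² = 4.852×10^-3 m²), I_d = ε₀ πR² dE/dt = 3.452×10^-3 A.
For r < R the Ampère–Maxwell law gives B(2πr) = μ₀ I_d (r²/R²), so B = μ₀ I_d r/(2πR²) = (4π×10^-7)(3.452×10^-3)(0.0238)/(2π·0.0393²) = 1.06×10^-8 T.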